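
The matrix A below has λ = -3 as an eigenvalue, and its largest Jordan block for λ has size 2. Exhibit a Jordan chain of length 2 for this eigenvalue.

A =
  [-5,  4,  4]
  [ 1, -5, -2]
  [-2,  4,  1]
A Jordan chain for λ = -3 of length 2:
v_1 = (-2, 1, -2)ᵀ
v_2 = (1, 0, 0)ᵀ

Let N = A − (-3)·I. We want v_2 with N^2 v_2 = 0 but N^1 v_2 ≠ 0; then v_{j-1} := N · v_j for j = 2, …, 2.

Pick v_2 = (1, 0, 0)ᵀ.
Then v_1 = N · v_2 = (-2, 1, -2)ᵀ.

Sanity check: (A − (-3)·I) v_1 = (0, 0, 0)ᵀ = 0. ✓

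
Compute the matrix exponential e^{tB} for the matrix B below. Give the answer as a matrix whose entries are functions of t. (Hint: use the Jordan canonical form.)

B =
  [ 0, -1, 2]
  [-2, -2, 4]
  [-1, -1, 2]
e^{tB} =
  [1, -t, 2*t]
  [-2*t, t^2 - 2*t + 1, -2*t^2 + 4*t]
  [-t, t^2/2 - t, -t^2 + 2*t + 1]

Strategy: write B = P · J · P⁻¹ where J is a Jordan canonical form, so e^{tB} = P · e^{tJ} · P⁻¹, and e^{tJ} can be computed block-by-block.

B has Jordan form
J =
  [0, 1, 0]
  [0, 0, 1]
  [0, 0, 0]
(up to reordering of blocks).

Per-block formulas:
  For a 3×3 Jordan block J_3(0): exp(t · J_3(0)) = e^(0t)·(I + t·N + (t^2/2)·N^2), where N is the 3×3 nilpotent shift.

After assembling e^{tJ} and conjugating by P, we get:

e^{tB} =
  [1, -t, 2*t]
  [-2*t, t^2 - 2*t + 1, -2*t^2 + 4*t]
  [-t, t^2/2 - t, -t^2 + 2*t + 1]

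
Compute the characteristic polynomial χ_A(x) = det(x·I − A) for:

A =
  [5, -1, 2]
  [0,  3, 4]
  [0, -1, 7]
x^3 - 15*x^2 + 75*x - 125

Expanding det(x·I − A) (e.g. by cofactor expansion or by noting that A is similar to its Jordan form J, which has the same characteristic polynomial as A) gives
  χ_A(x) = x^3 - 15*x^2 + 75*x - 125
which factors as (x - 5)^3. The eigenvalues (with algebraic multiplicities) are λ = 5 with multiplicity 3.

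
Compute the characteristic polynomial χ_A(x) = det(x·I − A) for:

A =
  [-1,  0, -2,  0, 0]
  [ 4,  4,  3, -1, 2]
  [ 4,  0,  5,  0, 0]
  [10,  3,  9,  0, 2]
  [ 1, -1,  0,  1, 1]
x^5 - 9*x^4 + 30*x^3 - 46*x^2 + 33*x - 9

Expanding det(x·I − A) (e.g. by cofactor expansion or by noting that A is similar to its Jordan form J, which has the same characteristic polynomial as A) gives
  χ_A(x) = x^5 - 9*x^4 + 30*x^3 - 46*x^2 + 33*x - 9
which factors as (x - 3)^2*(x - 1)^3. The eigenvalues (with algebraic multiplicities) are λ = 1 with multiplicity 3, λ = 3 with multiplicity 2.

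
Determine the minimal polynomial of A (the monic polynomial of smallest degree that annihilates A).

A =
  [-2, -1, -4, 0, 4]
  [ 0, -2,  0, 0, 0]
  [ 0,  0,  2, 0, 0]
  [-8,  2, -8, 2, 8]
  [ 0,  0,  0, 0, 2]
x^3 + 2*x^2 - 4*x - 8

The characteristic polynomial is χ_A(x) = (x - 2)^3*(x + 2)^2, so the eigenvalues are known. The minimal polynomial is
  m_A(x) = Π_λ (x − λ)^{k_λ}
where k_λ is the size of the *largest* Jordan block for λ (equivalently, the smallest k with (A − λI)^k v = 0 for every generalised eigenvector v of λ).

  λ = -2: largest Jordan block has size 2, contributing (x + 2)^2
  λ = 2: largest Jordan block has size 1, contributing (x − 2)

So m_A(x) = (x - 2)*(x + 2)^2 = x^3 + 2*x^2 - 4*x - 8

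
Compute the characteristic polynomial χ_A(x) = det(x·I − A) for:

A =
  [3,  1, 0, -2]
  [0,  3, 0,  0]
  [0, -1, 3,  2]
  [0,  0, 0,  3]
x^4 - 12*x^3 + 54*x^2 - 108*x + 81

Expanding det(x·I − A) (e.g. by cofactor expansion or by noting that A is similar to its Jordan form J, which has the same characteristic polynomial as A) gives
  χ_A(x) = x^4 - 12*x^3 + 54*x^2 - 108*x + 81
which factors as (x - 3)^4. The eigenvalues (with algebraic multiplicities) are λ = 3 with multiplicity 4.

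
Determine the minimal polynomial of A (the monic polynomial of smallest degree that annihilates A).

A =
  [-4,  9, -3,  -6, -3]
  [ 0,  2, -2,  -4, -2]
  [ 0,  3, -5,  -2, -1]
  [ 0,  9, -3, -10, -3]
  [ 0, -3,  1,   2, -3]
x^2 + 8*x + 16

The characteristic polynomial is χ_A(x) = (x + 4)^5, so the eigenvalues are known. The minimal polynomial is
  m_A(x) = Π_λ (x − λ)^{k_λ}
where k_λ is the size of the *largest* Jordan block for λ (equivalently, the smallest k with (A − λI)^k v = 0 for every generalised eigenvector v of λ).

  λ = -4: largest Jordan block has size 2, contributing (x + 4)^2

So m_A(x) = (x + 4)^2 = x^2 + 8*x + 16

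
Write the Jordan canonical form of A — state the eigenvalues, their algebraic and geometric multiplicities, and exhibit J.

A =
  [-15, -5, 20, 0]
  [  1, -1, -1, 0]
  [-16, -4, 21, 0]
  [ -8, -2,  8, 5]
J_2(0) ⊕ J_1(5) ⊕ J_1(5)

The characteristic polynomial is
  det(x·I − A) = x^4 - 10*x^3 + 25*x^2 = x^2*(x - 5)^2

Eigenvalues and multiplicities (the geometric multiplicity of λ is n − rank(A − λI), which equals the number of Jordan blocks for λ):
  λ = 0: algebraic multiplicity = 2, geometric multiplicity = 1
  λ = 5: algebraic multiplicity = 2, geometric multiplicity = 2

Determining the block sizes for each eigenvalue:
  λ = 0: one block (gm = 1), so the single block has size am = 2 → block sizes [2]
  λ = 5: gm = am = 2, so every block has size 1 → block sizes [1, 1]

Assembling the blocks gives a Jordan form
J =
  [0, 1, 0, 0]
  [0, 0, 0, 0]
  [0, 0, 5, 0]
  [0, 0, 0, 5]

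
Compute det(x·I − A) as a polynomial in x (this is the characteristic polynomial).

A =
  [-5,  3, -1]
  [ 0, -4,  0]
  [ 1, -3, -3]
x^3 + 12*x^2 + 48*x + 64

Expanding det(x·I − A) (e.g. by cofactor expansion or by noting that A is similar to its Jordan form J, which has the same characteristic polynomial as A) gives
  χ_A(x) = x^3 + 12*x^2 + 48*x + 64
which factors as (x + 4)^3. The eigenvalues (with algebraic multiplicities) are λ = -4 with multiplicity 3.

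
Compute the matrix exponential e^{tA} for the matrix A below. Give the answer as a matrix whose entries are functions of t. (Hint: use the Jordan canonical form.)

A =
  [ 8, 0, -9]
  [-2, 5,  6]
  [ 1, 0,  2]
e^{tA} =
  [3*t*exp(5*t) + exp(5*t), 0, -9*t*exp(5*t)]
  [-2*t*exp(5*t), exp(5*t), 6*t*exp(5*t)]
  [t*exp(5*t), 0, -3*t*exp(5*t) + exp(5*t)]

Strategy: write A = P · J · P⁻¹ where J is a Jordan canonical form, so e^{tA} = P · e^{tJ} · P⁻¹, and e^{tJ} can be computed block-by-block.

A has Jordan form
J =
  [5, 1, 0]
  [0, 5, 0]
  [0, 0, 5]
(up to reordering of blocks).

Per-block formulas:
  For a 2×2 Jordan block J_2(5): exp(t · J_2(5)) = e^(5t)·(I + t·N), where N is the 2×2 nilpotent shift.
  For a 1×1 block at λ = 5: exp(t · [5]) = [e^(5t)].

After assembling e^{tJ} and conjugating by P, we get:

e^{tA} =
  [3*t*exp(5*t) + exp(5*t), 0, -9*t*exp(5*t)]
  [-2*t*exp(5*t), exp(5*t), 6*t*exp(5*t)]
  [t*exp(5*t), 0, -3*t*exp(5*t) + exp(5*t)]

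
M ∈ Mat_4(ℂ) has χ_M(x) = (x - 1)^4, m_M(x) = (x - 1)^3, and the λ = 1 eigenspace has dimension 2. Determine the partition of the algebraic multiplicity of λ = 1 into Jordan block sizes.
Block sizes for λ = 1: [3, 1]

Step 1 — from the characteristic polynomial, algebraic multiplicity of λ = 1 is 4. From dim ker(M − (1)·I) = 2, there are exactly 2 Jordan blocks for λ = 1.
Step 2 — from the minimal polynomial, the factor (x − 1)^3 tells us the largest block for λ = 1 has size 3.
Step 3 — with total size 4, 2 blocks, and largest block 3, the block sizes (in nonincreasing order) are [3, 1].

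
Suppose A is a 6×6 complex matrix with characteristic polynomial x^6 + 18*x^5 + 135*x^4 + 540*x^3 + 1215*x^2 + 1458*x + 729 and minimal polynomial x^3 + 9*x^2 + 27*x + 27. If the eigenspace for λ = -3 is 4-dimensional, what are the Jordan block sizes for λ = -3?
Block sizes for λ = -3: [3, 1, 1, 1]

Step 1 — from the characteristic polynomial, algebraic multiplicity of λ = -3 is 6. From dim ker(A − (-3)·I) = 4, there are exactly 4 Jordan blocks for λ = -3.
Step 2 — from the minimal polynomial, the factor (x + 3)^3 tells us the largest block for λ = -3 has size 3.
Step 3 — with total size 6, 4 blocks, and largest block 3, the block sizes (in nonincreasing order) are [3, 1, 1, 1].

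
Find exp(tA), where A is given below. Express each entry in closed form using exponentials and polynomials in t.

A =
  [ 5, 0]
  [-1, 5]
e^{tA} =
  [exp(5*t), 0]
  [-t*exp(5*t), exp(5*t)]

Strategy: write A = P · J · P⁻¹ where J is a Jordan canonical form, so e^{tA} = P · e^{tJ} · P⁻¹, and e^{tJ} can be computed block-by-block.

A has Jordan form
J =
  [5, 1]
  [0, 5]
(up to reordering of blocks).

Per-block formulas:
  For a 2×2 Jordan block J_2(5): exp(t · J_2(5)) = e^(5t)·(I + t·N), where N is the 2×2 nilpotent shift.

After assembling e^{tJ} and conjugating by P, we get:

e^{tA} =
  [exp(5*t), 0]
  [-t*exp(5*t), exp(5*t)]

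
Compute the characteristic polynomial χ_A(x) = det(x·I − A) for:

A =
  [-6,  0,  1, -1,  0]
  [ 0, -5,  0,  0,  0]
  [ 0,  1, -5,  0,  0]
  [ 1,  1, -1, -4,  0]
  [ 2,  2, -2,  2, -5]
x^5 + 25*x^4 + 250*x^3 + 1250*x^2 + 3125*x + 3125

Expanding det(x·I − A) (e.g. by cofactor expansion or by noting that A is similar to its Jordan form J, which has the same characteristic polynomial as A) gives
  χ_A(x) = x^5 + 25*x^4 + 250*x^3 + 1250*x^2 + 3125*x + 3125
which factors as (x + 5)^5. The eigenvalues (with algebraic multiplicities) are λ = -5 with multiplicity 5.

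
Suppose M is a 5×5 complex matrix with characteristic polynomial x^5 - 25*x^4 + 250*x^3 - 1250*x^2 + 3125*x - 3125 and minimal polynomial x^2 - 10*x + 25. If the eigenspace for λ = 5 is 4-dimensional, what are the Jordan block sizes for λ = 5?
Block sizes for λ = 5: [2, 1, 1, 1]

Step 1 — from the characteristic polynomial, algebraic multiplicity of λ = 5 is 5. From dim ker(M − (5)·I) = 4, there are exactly 4 Jordan blocks for λ = 5.
Step 2 — from the minimal polynomial, the factor (x − 5)^2 tells us the largest block for λ = 5 has size 2.
Step 3 — with total size 5, 4 blocks, and largest block 2, the block sizes (in nonincreasing order) are [2, 1, 1, 1].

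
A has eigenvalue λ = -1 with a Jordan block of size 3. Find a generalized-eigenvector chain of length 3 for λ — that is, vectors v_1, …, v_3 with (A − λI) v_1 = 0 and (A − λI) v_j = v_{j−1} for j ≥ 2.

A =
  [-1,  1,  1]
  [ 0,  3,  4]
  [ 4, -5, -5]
A Jordan chain for λ = -1 of length 3:
v_1 = (4, 16, -16)ᵀ
v_2 = (0, 0, 4)ᵀ
v_3 = (1, 0, 0)ᵀ

Let N = A − (-1)·I. We want v_3 with N^3 v_3 = 0 but N^2 v_3 ≠ 0; then v_{j-1} := N · v_j for j = 3, …, 2.

Pick v_3 = (1, 0, 0)ᵀ.
Then v_2 = N · v_3 = (0, 0, 4)ᵀ.
Then v_1 = N · v_2 = (4, 16, -16)ᵀ.

Sanity check: (A − (-1)·I) v_1 = (0, 0, 0)ᵀ = 0. ✓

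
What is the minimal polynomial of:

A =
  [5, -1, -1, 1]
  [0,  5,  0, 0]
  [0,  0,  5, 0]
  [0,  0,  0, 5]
x^2 - 10*x + 25

The characteristic polynomial is χ_A(x) = (x - 5)^4, so the eigenvalues are known. The minimal polynomial is
  m_A(x) = Π_λ (x − λ)^{k_λ}
where k_λ is the size of the *largest* Jordan block for λ (equivalently, the smallest k with (A − λI)^k v = 0 for every generalised eigenvector v of λ).

  λ = 5: largest Jordan block has size 2, contributing (x − 5)^2

So m_A(x) = (x - 5)^2 = x^2 - 10*x + 25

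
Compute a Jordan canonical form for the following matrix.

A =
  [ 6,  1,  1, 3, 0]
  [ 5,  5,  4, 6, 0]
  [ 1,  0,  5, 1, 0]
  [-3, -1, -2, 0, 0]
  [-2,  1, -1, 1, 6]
J_3(4) ⊕ J_1(4) ⊕ J_1(6)

The characteristic polynomial is
  det(x·I − A) = x^5 - 22*x^4 + 192*x^3 - 832*x^2 + 1792*x - 1536 = (x - 6)*(x - 4)^4

Eigenvalues and multiplicities (the geometric multiplicity of λ is n − rank(A − λI), which equals the number of Jordan blocks for λ):
  λ = 4: algebraic multiplicity = 4, geometric multiplicity = 2
  λ = 6: algebraic multiplicity = 1, geometric multiplicity = 1

Determining the block sizes for each eigenvalue:
  λ = 4: with am = 4 and gm = 2, the partition is not yet determined (e.g. several partitions of 4 into 2 parts exist). Let N = A − (4)·I. Computing rank(N^1) = 3, rank(N^2) = 2, rank(N^3) = 1; the number of blocks of size ≥ j is rank(N^{j−1}) − rank(N^j), giving [2, 1, 1]. So we have 1 block(s) of size 3, 1 block(s) of size 1 → block sizes [3, 1]
  λ = 6: one block (gm = 1), so the single block has size am = 1 → block sizes [1]

Assembling the blocks gives a Jordan form
J =
  [4, 1, 0, 0, 0]
  [0, 4, 1, 0, 0]
  [0, 0, 4, 0, 0]
  [0, 0, 0, 4, 0]
  [0, 0, 0, 0, 6]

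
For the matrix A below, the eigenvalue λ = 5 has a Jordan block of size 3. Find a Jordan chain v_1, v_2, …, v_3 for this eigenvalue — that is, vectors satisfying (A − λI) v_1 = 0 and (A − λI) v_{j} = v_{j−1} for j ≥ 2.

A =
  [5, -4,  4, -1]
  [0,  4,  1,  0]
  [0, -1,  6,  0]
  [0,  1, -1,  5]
A Jordan chain for λ = 5 of length 3:
v_1 = (-1, 0, 0, 0)ᵀ
v_2 = (-4, -1, -1, 1)ᵀ
v_3 = (0, 1, 0, 0)ᵀ

Let N = A − (5)·I. We want v_3 with N^3 v_3 = 0 but N^2 v_3 ≠ 0; then v_{j-1} := N · v_j for j = 3, …, 2.

Pick v_3 = (0, 1, 0, 0)ᵀ.
Then v_2 = N · v_3 = (-4, -1, -1, 1)ᵀ.
Then v_1 = N · v_2 = (-1, 0, 0, 0)ᵀ.

Sanity check: (A − (5)·I) v_1 = (0, 0, 0, 0)ᵀ = 0. ✓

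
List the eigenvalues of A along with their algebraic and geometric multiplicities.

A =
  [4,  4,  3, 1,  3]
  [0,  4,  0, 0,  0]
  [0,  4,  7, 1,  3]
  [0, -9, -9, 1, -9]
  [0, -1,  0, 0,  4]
λ = 4: alg = 5, geom = 3

Step 1 — factor the characteristic polynomial to read off the algebraic multiplicities:
  χ_A(x) = (x - 4)^5

Step 2 — compute geometric multiplicities via the rank-nullity identity g(λ) = n − rank(A − λI):
  rank(A − (4)·I) = 2, so dim ker(A − (4)·I) = n − 2 = 3

Summary:
  λ = 4: algebraic multiplicity = 5, geometric multiplicity = 3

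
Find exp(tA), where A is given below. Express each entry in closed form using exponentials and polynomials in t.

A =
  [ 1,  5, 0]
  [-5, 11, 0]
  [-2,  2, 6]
e^{tA} =
  [-5*t*exp(6*t) + exp(6*t), 5*t*exp(6*t), 0]
  [-5*t*exp(6*t), 5*t*exp(6*t) + exp(6*t), 0]
  [-2*t*exp(6*t), 2*t*exp(6*t), exp(6*t)]

Strategy: write A = P · J · P⁻¹ where J is a Jordan canonical form, so e^{tA} = P · e^{tJ} · P⁻¹, and e^{tJ} can be computed block-by-block.

A has Jordan form
J =
  [6, 1, 0]
  [0, 6, 0]
  [0, 0, 6]
(up to reordering of blocks).

Per-block formulas:
  For a 1×1 block at λ = 6: exp(t · [6]) = [e^(6t)].
  For a 2×2 Jordan block J_2(6): exp(t · J_2(6)) = e^(6t)·(I + t·N), where N is the 2×2 nilpotent shift.

After assembling e^{tJ} and conjugating by P, we get:

e^{tA} =
  [-5*t*exp(6*t) + exp(6*t), 5*t*exp(6*t), 0]
  [-5*t*exp(6*t), 5*t*exp(6*t) + exp(6*t), 0]
  [-2*t*exp(6*t), 2*t*exp(6*t), exp(6*t)]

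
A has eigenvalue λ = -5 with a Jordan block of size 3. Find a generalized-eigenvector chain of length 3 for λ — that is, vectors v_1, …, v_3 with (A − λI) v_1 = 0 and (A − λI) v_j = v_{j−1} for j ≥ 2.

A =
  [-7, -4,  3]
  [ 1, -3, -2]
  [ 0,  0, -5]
A Jordan chain for λ = -5 of length 3:
v_1 = (2, -1, 0)ᵀ
v_2 = (3, -2, 0)ᵀ
v_3 = (0, 0, 1)ᵀ

Let N = A − (-5)·I. We want v_3 with N^3 v_3 = 0 but N^2 v_3 ≠ 0; then v_{j-1} := N · v_j for j = 3, …, 2.

Pick v_3 = (0, 0, 1)ᵀ.
Then v_2 = N · v_3 = (3, -2, 0)ᵀ.
Then v_1 = N · v_2 = (2, -1, 0)ᵀ.

Sanity check: (A − (-5)·I) v_1 = (0, 0, 0)ᵀ = 0. ✓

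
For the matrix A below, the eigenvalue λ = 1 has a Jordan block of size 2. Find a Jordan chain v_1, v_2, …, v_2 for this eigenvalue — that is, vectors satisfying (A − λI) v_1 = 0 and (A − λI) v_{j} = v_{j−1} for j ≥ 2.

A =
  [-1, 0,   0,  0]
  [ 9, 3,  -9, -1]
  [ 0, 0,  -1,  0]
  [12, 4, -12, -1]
A Jordan chain for λ = 1 of length 2:
v_1 = (0, 2, 0, 4)ᵀ
v_2 = (0, 1, 0, 0)ᵀ

Let N = A − (1)·I. We want v_2 with N^2 v_2 = 0 but N^1 v_2 ≠ 0; then v_{j-1} := N · v_j for j = 2, …, 2.

Pick v_2 = (0, 1, 0, 0)ᵀ.
Then v_1 = N · v_2 = (0, 2, 0, 4)ᵀ.

Sanity check: (A − (1)·I) v_1 = (0, 0, 0, 0)ᵀ = 0. ✓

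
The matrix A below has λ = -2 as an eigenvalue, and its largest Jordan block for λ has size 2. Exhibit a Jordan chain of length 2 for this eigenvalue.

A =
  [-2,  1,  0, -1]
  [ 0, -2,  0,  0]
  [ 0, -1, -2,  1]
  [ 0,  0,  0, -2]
A Jordan chain for λ = -2 of length 2:
v_1 = (1, 0, -1, 0)ᵀ
v_2 = (0, 1, 0, 0)ᵀ

Let N = A − (-2)·I. We want v_2 with N^2 v_2 = 0 but N^1 v_2 ≠ 0; then v_{j-1} := N · v_j for j = 2, …, 2.

Pick v_2 = (0, 1, 0, 0)ᵀ.
Then v_1 = N · v_2 = (1, 0, -1, 0)ᵀ.

Sanity check: (A − (-2)·I) v_1 = (0, 0, 0, 0)ᵀ = 0. ✓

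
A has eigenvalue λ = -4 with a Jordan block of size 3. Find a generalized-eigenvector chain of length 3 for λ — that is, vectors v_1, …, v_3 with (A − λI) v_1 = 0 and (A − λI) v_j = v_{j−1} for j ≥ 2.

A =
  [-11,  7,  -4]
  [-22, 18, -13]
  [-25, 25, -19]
A Jordan chain for λ = -4 of length 3:
v_1 = (-5, -5, 0)ᵀ
v_2 = (-7, -22, -25)ᵀ
v_3 = (1, 0, 0)ᵀ

Let N = A − (-4)·I. We want v_3 with N^3 v_3 = 0 but N^2 v_3 ≠ 0; then v_{j-1} := N · v_j for j = 3, …, 2.

Pick v_3 = (1, 0, 0)ᵀ.
Then v_2 = N · v_3 = (-7, -22, -25)ᵀ.
Then v_1 = N · v_2 = (-5, -5, 0)ᵀ.

Sanity check: (A − (-4)·I) v_1 = (0, 0, 0)ᵀ = 0. ✓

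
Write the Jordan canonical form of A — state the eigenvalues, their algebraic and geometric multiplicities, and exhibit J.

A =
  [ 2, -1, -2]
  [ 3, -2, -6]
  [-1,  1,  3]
J_2(1) ⊕ J_1(1)

The characteristic polynomial is
  det(x·I − A) = x^3 - 3*x^2 + 3*x - 1 = (x - 1)^3

Eigenvalues and multiplicities (the geometric multiplicity of λ is n − rank(A − λI), which equals the number of Jordan blocks for λ):
  λ = 1: algebraic multiplicity = 3, geometric multiplicity = 2

Determining the block sizes for each eigenvalue:
  λ = 1: 2 blocks summing to 3 forces exactly one block of size 2 and the rest size 1 → block sizes [2, 1]

Assembling the blocks gives a Jordan form
J =
  [1, 1, 0]
  [0, 1, 0]
  [0, 0, 1]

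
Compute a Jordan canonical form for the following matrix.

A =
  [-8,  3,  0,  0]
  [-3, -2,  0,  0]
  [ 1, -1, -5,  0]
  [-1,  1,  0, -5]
J_2(-5) ⊕ J_1(-5) ⊕ J_1(-5)

The characteristic polynomial is
  det(x·I − A) = x^4 + 20*x^3 + 150*x^2 + 500*x + 625 = (x + 5)^4

Eigenvalues and multiplicities (the geometric multiplicity of λ is n − rank(A − λI), which equals the number of Jordan blocks for λ):
  λ = -5: algebraic multiplicity = 4, geometric multiplicity = 3

Determining the block sizes for each eigenvalue:
  λ = -5: 3 blocks summing to 4 forces exactly one block of size 2 and the rest size 1 → block sizes [2, 1, 1]

Assembling the blocks gives a Jordan form
J =
  [-5,  1,  0,  0]
  [ 0, -5,  0,  0]
  [ 0,  0, -5,  0]
  [ 0,  0,  0, -5]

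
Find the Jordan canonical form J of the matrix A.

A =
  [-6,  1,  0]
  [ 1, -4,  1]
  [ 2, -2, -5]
J_3(-5)

The characteristic polynomial is
  det(x·I − A) = x^3 + 15*x^2 + 75*x + 125 = (x + 5)^3

Eigenvalues and multiplicities (the geometric multiplicity of λ is n − rank(A − λI), which equals the number of Jordan blocks for λ):
  λ = -5: algebraic multiplicity = 3, geometric multiplicity = 1

Determining the block sizes for each eigenvalue:
  λ = -5: one block (gm = 1), so the single block has size am = 3 → block sizes [3]

Assembling the blocks gives a Jordan form
J =
  [-5,  1,  0]
  [ 0, -5,  1]
  [ 0,  0, -5]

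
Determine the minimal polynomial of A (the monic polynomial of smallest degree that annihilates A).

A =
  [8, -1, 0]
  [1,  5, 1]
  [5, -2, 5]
x^3 - 18*x^2 + 108*x - 216

The characteristic polynomial is χ_A(x) = (x - 6)^3, so the eigenvalues are known. The minimal polynomial is
  m_A(x) = Π_λ (x − λ)^{k_λ}
where k_λ is the size of the *largest* Jordan block for λ (equivalently, the smallest k with (A − λI)^k v = 0 for every generalised eigenvector v of λ).

  λ = 6: largest Jordan block has size 3, contributing (x − 6)^3

So m_A(x) = (x - 6)^3 = x^3 - 18*x^2 + 108*x - 216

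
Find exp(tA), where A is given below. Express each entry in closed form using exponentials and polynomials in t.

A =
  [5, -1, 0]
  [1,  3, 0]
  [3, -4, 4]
e^{tA} =
  [t*exp(4*t) + exp(4*t), -t*exp(4*t), 0]
  [t*exp(4*t), -t*exp(4*t) + exp(4*t), 0]
  [-t^2*exp(4*t)/2 + 3*t*exp(4*t), t^2*exp(4*t)/2 - 4*t*exp(4*t), exp(4*t)]

Strategy: write A = P · J · P⁻¹ where J is a Jordan canonical form, so e^{tA} = P · e^{tJ} · P⁻¹, and e^{tJ} can be computed block-by-block.

A has Jordan form
J =
  [4, 1, 0]
  [0, 4, 1]
  [0, 0, 4]
(up to reordering of blocks).

Per-block formulas:
  For a 3×3 Jordan block J_3(4): exp(t · J_3(4)) = e^(4t)·(I + t·N + (t^2/2)·N^2), where N is the 3×3 nilpotent shift.

After assembling e^{tJ} and conjugating by P, we get:

e^{tA} =
  [t*exp(4*t) + exp(4*t), -t*exp(4*t), 0]
  [t*exp(4*t), -t*exp(4*t) + exp(4*t), 0]
  [-t^2*exp(4*t)/2 + 3*t*exp(4*t), t^2*exp(4*t)/2 - 4*t*exp(4*t), exp(4*t)]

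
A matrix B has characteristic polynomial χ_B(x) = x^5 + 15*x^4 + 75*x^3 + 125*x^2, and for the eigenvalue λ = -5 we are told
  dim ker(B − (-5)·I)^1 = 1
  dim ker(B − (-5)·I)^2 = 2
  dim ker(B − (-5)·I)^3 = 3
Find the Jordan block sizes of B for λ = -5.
Block sizes for λ = -5: [3]

From the dimensions of kernels of powers, the number of Jordan blocks of size at least j is d_j − d_{j−1} where d_j = dim ker(N^j) (with d_0 = 0). Computing the differences gives [1, 1, 1].
The number of blocks of size exactly k is (#blocks of size ≥ k) − (#blocks of size ≥ k + 1), so the partition is: 1 block(s) of size 3.
In nonincreasing order the block sizes are [3].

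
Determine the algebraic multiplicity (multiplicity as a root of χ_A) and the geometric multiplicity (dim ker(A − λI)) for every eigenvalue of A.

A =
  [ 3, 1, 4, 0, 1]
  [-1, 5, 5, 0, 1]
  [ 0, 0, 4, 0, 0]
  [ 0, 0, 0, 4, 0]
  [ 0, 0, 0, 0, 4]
λ = 4: alg = 5, geom = 3

Step 1 — factor the characteristic polynomial to read off the algebraic multiplicities:
  χ_A(x) = (x - 4)^5

Step 2 — compute geometric multiplicities via the rank-nullity identity g(λ) = n − rank(A − λI):
  rank(A − (4)·I) = 2, so dim ker(A − (4)·I) = n − 2 = 3

Summary:
  λ = 4: algebraic multiplicity = 5, geometric multiplicity = 3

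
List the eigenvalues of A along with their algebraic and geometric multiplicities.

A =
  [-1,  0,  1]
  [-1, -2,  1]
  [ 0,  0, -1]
λ = -2: alg = 1, geom = 1; λ = -1: alg = 2, geom = 1

Step 1 — factor the characteristic polynomial to read off the algebraic multiplicities:
  χ_A(x) = (x + 1)^2*(x + 2)

Step 2 — compute geometric multiplicities via the rank-nullity identity g(λ) = n − rank(A − λI):
  rank(A − (-2)·I) = 2, so dim ker(A − (-2)·I) = n − 2 = 1
  rank(A − (-1)·I) = 2, so dim ker(A − (-1)·I) = n − 2 = 1

Summary:
  λ = -2: algebraic multiplicity = 1, geometric multiplicity = 1
  λ = -1: algebraic multiplicity = 2, geometric multiplicity = 1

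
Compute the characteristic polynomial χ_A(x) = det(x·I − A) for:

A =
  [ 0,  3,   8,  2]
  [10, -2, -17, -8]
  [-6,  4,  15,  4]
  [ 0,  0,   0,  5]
x^4 - 18*x^3 + 121*x^2 - 360*x + 400

Expanding det(x·I − A) (e.g. by cofactor expansion or by noting that A is similar to its Jordan form J, which has the same characteristic polynomial as A) gives
  χ_A(x) = x^4 - 18*x^3 + 121*x^2 - 360*x + 400
which factors as (x - 5)^2*(x - 4)^2. The eigenvalues (with algebraic multiplicities) are λ = 4 with multiplicity 2, λ = 5 with multiplicity 2.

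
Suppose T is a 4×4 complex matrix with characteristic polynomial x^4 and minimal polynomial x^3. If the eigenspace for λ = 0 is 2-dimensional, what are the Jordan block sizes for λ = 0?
Block sizes for λ = 0: [3, 1]

Step 1 — from the characteristic polynomial, algebraic multiplicity of λ = 0 is 4. From dim ker(T − (0)·I) = 2, there are exactly 2 Jordan blocks for λ = 0.
Step 2 — from the minimal polynomial, the factor (x − 0)^3 tells us the largest block for λ = 0 has size 3.
Step 3 — with total size 4, 2 blocks, and largest block 3, the block sizes (in nonincreasing order) are [3, 1].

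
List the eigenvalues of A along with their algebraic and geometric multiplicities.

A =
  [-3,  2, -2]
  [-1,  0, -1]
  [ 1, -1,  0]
λ = -1: alg = 3, geom = 2

Step 1 — factor the characteristic polynomial to read off the algebraic multiplicities:
  χ_A(x) = (x + 1)^3

Step 2 — compute geometric multiplicities via the rank-nullity identity g(λ) = n − rank(A − λI):
  rank(A − (-1)·I) = 1, so dim ker(A − (-1)·I) = n − 1 = 2

Summary:
  λ = -1: algebraic multiplicity = 3, geometric multiplicity = 2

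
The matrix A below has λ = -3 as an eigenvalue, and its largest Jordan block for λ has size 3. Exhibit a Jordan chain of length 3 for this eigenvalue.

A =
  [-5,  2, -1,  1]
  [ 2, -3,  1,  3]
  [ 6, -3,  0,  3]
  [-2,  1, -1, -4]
A Jordan chain for λ = -3 of length 3:
v_1 = (0, -4, -6, 2)ᵀ
v_2 = (-2, 2, 6, -2)ᵀ
v_3 = (1, 0, 0, 0)ᵀ

Let N = A − (-3)·I. We want v_3 with N^3 v_3 = 0 but N^2 v_3 ≠ 0; then v_{j-1} := N · v_j for j = 3, …, 2.

Pick v_3 = (1, 0, 0, 0)ᵀ.
Then v_2 = N · v_3 = (-2, 2, 6, -2)ᵀ.
Then v_1 = N · v_2 = (0, -4, -6, 2)ᵀ.

Sanity check: (A − (-3)·I) v_1 = (0, 0, 0, 0)ᵀ = 0. ✓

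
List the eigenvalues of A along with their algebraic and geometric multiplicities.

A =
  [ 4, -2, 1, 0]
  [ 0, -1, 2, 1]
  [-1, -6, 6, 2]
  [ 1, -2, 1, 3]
λ = 3: alg = 4, geom = 2

Step 1 — factor the characteristic polynomial to read off the algebraic multiplicities:
  χ_A(x) = (x - 3)^4

Step 2 — compute geometric multiplicities via the rank-nullity identity g(λ) = n − rank(A − λI):
  rank(A − (3)·I) = 2, so dim ker(A − (3)·I) = n − 2 = 2

Summary:
  λ = 3: algebraic multiplicity = 4, geometric multiplicity = 2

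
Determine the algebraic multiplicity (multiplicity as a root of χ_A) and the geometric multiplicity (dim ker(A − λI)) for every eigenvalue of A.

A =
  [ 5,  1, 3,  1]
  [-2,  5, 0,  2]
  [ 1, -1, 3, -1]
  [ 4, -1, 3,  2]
λ = 3: alg = 3, geom = 2; λ = 6: alg = 1, geom = 1

Step 1 — factor the characteristic polynomial to read off the algebraic multiplicities:
  χ_A(x) = (x - 6)*(x - 3)^3

Step 2 — compute geometric multiplicities via the rank-nullity identity g(λ) = n − rank(A − λI):
  rank(A − (3)·I) = 2, so dim ker(A − (3)·I) = n − 2 = 2
  rank(A − (6)·I) = 3, so dim ker(A − (6)·I) = n − 3 = 1

Summary:
  λ = 3: algebraic multiplicity = 3, geometric multiplicity = 2
  λ = 6: algebraic multiplicity = 1, geometric multiplicity = 1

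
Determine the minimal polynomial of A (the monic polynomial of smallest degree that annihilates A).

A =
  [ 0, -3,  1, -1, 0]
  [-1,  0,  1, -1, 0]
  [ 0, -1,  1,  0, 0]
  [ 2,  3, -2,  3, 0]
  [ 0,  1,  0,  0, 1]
x^3 - 3*x^2 + 3*x - 1

The characteristic polynomial is χ_A(x) = (x - 1)^5, so the eigenvalues are known. The minimal polynomial is
  m_A(x) = Π_λ (x − λ)^{k_λ}
where k_λ is the size of the *largest* Jordan block for λ (equivalently, the smallest k with (A − λI)^k v = 0 for every generalised eigenvector v of λ).

  λ = 1: largest Jordan block has size 3, contributing (x − 1)^3

So m_A(x) = (x - 1)^3 = x^3 - 3*x^2 + 3*x - 1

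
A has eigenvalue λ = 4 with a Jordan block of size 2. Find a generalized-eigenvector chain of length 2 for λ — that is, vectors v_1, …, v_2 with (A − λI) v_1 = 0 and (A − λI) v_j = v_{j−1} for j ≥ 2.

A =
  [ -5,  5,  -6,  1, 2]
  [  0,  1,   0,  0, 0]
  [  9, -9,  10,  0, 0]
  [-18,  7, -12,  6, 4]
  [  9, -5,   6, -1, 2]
A Jordan chain for λ = 4 of length 2:
v_1 = (-6, 0, 9, -12, 6)ᵀ
v_2 = (1, 0, 0, 3, 0)ᵀ

Let N = A − (4)·I. We want v_2 with N^2 v_2 = 0 but N^1 v_2 ≠ 0; then v_{j-1} := N · v_j for j = 2, …, 2.

Pick v_2 = (1, 0, 0, 3, 0)ᵀ.
Then v_1 = N · v_2 = (-6, 0, 9, -12, 6)ᵀ.

Sanity check: (A − (4)·I) v_1 = (0, 0, 0, 0, 0)ᵀ = 0. ✓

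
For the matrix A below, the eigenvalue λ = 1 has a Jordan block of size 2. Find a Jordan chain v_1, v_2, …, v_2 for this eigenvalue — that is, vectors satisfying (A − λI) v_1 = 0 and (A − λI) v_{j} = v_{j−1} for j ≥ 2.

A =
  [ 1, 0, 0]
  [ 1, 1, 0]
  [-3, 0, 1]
A Jordan chain for λ = 1 of length 2:
v_1 = (0, 1, -3)ᵀ
v_2 = (1, 0, 0)ᵀ

Let N = A − (1)·I. We want v_2 with N^2 v_2 = 0 but N^1 v_2 ≠ 0; then v_{j-1} := N · v_j for j = 2, …, 2.

Pick v_2 = (1, 0, 0)ᵀ.
Then v_1 = N · v_2 = (0, 1, -3)ᵀ.

Sanity check: (A − (1)·I) v_1 = (0, 0, 0)ᵀ = 0. ✓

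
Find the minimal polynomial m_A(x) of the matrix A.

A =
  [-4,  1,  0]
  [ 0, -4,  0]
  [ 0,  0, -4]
x^2 + 8*x + 16

The characteristic polynomial is χ_A(x) = (x + 4)^3, so the eigenvalues are known. The minimal polynomial is
  m_A(x) = Π_λ (x − λ)^{k_λ}
where k_λ is the size of the *largest* Jordan block for λ (equivalently, the smallest k with (A − λI)^k v = 0 for every generalised eigenvector v of λ).

  λ = -4: largest Jordan block has size 2, contributing (x + 4)^2

So m_A(x) = (x + 4)^2 = x^2 + 8*x + 16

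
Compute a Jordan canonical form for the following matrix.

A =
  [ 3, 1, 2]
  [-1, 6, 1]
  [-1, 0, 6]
J_3(5)

The characteristic polynomial is
  det(x·I − A) = x^3 - 15*x^2 + 75*x - 125 = (x - 5)^3

Eigenvalues and multiplicities (the geometric multiplicity of λ is n − rank(A − λI), which equals the number of Jordan blocks for λ):
  λ = 5: algebraic multiplicity = 3, geometric multiplicity = 1

Determining the block sizes for each eigenvalue:
  λ = 5: one block (gm = 1), so the single block has size am = 3 → block sizes [3]

Assembling the blocks gives a Jordan form
J =
  [5, 1, 0]
  [0, 5, 1]
  [0, 0, 5]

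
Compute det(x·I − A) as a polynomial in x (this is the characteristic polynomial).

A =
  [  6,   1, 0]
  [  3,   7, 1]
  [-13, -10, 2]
x^3 - 15*x^2 + 75*x - 125

Expanding det(x·I − A) (e.g. by cofactor expansion or by noting that A is similar to its Jordan form J, which has the same characteristic polynomial as A) gives
  χ_A(x) = x^3 - 15*x^2 + 75*x - 125
which factors as (x - 5)^3. The eigenvalues (with algebraic multiplicities) are λ = 5 with multiplicity 3.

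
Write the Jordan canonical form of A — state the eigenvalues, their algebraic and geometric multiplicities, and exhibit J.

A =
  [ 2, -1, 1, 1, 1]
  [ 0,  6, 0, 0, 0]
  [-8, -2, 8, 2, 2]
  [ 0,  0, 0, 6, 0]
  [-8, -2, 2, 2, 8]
J_2(6) ⊕ J_1(6) ⊕ J_1(6) ⊕ J_1(6)

The characteristic polynomial is
  det(x·I − A) = x^5 - 30*x^4 + 360*x^3 - 2160*x^2 + 6480*x - 7776 = (x - 6)^5

Eigenvalues and multiplicities (the geometric multiplicity of λ is n − rank(A − λI), which equals the number of Jordan blocks for λ):
  λ = 6: algebraic multiplicity = 5, geometric multiplicity = 4

Determining the block sizes for each eigenvalue:
  λ = 6: 4 blocks summing to 5 forces exactly one block of size 2 and the rest size 1 → block sizes [2, 1, 1, 1]

Assembling the blocks gives a Jordan form
J =
  [6, 1, 0, 0, 0]
  [0, 6, 0, 0, 0]
  [0, 0, 6, 0, 0]
  [0, 0, 0, 6, 0]
  [0, 0, 0, 0, 6]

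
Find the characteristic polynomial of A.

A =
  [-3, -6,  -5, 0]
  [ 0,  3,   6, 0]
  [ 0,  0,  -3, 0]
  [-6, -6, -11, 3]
x^4 - 18*x^2 + 81

Expanding det(x·I − A) (e.g. by cofactor expansion or by noting that A is similar to its Jordan form J, which has the same characteristic polynomial as A) gives
  χ_A(x) = x^4 - 18*x^2 + 81
which factors as (x - 3)^2*(x + 3)^2. The eigenvalues (with algebraic multiplicities) are λ = -3 with multiplicity 2, λ = 3 with multiplicity 2.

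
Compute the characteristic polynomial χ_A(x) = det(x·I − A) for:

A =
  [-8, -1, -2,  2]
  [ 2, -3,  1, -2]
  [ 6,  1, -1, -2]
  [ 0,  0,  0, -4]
x^4 + 16*x^3 + 96*x^2 + 256*x + 256

Expanding det(x·I − A) (e.g. by cofactor expansion or by noting that A is similar to its Jordan form J, which has the same characteristic polynomial as A) gives
  χ_A(x) = x^4 + 16*x^3 + 96*x^2 + 256*x + 256
which factors as (x + 4)^4. The eigenvalues (with algebraic multiplicities) are λ = -4 with multiplicity 4.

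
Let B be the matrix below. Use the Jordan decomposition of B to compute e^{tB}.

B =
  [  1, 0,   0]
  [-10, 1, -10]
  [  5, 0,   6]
e^{tB} =
  [exp(t), 0, 0]
  [-2*exp(6*t) + 2*exp(t), exp(t), -2*exp(6*t) + 2*exp(t)]
  [exp(6*t) - exp(t), 0, exp(6*t)]

Strategy: write B = P · J · P⁻¹ where J is a Jordan canonical form, so e^{tB} = P · e^{tJ} · P⁻¹, and e^{tJ} can be computed block-by-block.

B has Jordan form
J =
  [1, 0, 0]
  [0, 1, 0]
  [0, 0, 6]
(up to reordering of blocks).

Per-block formulas:
  For a 1×1 block at λ = 1: exp(t · [1]) = [e^(1t)].
  For a 1×1 block at λ = 6: exp(t · [6]) = [e^(6t)].

After assembling e^{tJ} and conjugating by P, we get:

e^{tB} =
  [exp(t), 0, 0]
  [-2*exp(6*t) + 2*exp(t), exp(t), -2*exp(6*t) + 2*exp(t)]
  [exp(6*t) - exp(t), 0, exp(6*t)]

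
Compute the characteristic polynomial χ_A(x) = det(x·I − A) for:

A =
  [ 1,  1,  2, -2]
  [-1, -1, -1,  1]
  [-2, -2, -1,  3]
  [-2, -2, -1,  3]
x^4 - 2*x^3

Expanding det(x·I − A) (e.g. by cofactor expansion or by noting that A is similar to its Jordan form J, which has the same characteristic polynomial as A) gives
  χ_A(x) = x^4 - 2*x^3
which factors as x^3*(x - 2). The eigenvalues (with algebraic multiplicities) are λ = 0 with multiplicity 3, λ = 2 with multiplicity 1.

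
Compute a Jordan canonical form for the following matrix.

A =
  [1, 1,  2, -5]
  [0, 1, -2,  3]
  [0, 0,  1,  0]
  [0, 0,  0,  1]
J_3(1) ⊕ J_1(1)

The characteristic polynomial is
  det(x·I − A) = x^4 - 4*x^3 + 6*x^2 - 4*x + 1 = (x - 1)^4

Eigenvalues and multiplicities (the geometric multiplicity of λ is n − rank(A − λI), which equals the number of Jordan blocks for λ):
  λ = 1: algebraic multiplicity = 4, geometric multiplicity = 2

Determining the block sizes for each eigenvalue:
  λ = 1: with am = 4 and gm = 2, the partition is not yet determined (e.g. several partitions of 4 into 2 parts exist). Let N = A − (1)·I. Computing rank(N^1) = 2, rank(N^2) = 1, rank(N^3) = 0; the number of blocks of size ≥ j is rank(N^{j−1}) − rank(N^j), giving [2, 1, 1]. So we have 1 block(s) of size 3, 1 block(s) of size 1 → block sizes [3, 1]

Assembling the blocks gives a Jordan form
J =
  [1, 1, 0, 0]
  [0, 1, 1, 0]
  [0, 0, 1, 0]
  [0, 0, 0, 1]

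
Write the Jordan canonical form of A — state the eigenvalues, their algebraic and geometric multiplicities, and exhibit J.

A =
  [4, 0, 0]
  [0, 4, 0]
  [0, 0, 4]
J_1(4) ⊕ J_1(4) ⊕ J_1(4)

The characteristic polynomial is
  det(x·I − A) = x^3 - 12*x^2 + 48*x - 64 = (x - 4)^3

Eigenvalues and multiplicities (the geometric multiplicity of λ is n − rank(A − λI), which equals the number of Jordan blocks for λ):
  λ = 4: algebraic multiplicity = 3, geometric multiplicity = 3

Determining the block sizes for each eigenvalue:
  λ = 4: gm = am = 3, so every block has size 1 → block sizes [1, 1, 1]

Assembling the blocks gives a Jordan form
J =
  [4, 0, 0]
  [0, 4, 0]
  [0, 0, 4]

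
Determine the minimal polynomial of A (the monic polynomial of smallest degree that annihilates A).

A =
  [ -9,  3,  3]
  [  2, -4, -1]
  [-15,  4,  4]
x^3 + 9*x^2 + 27*x + 27

The characteristic polynomial is χ_A(x) = (x + 3)^3, so the eigenvalues are known. The minimal polynomial is
  m_A(x) = Π_λ (x − λ)^{k_λ}
where k_λ is the size of the *largest* Jordan block for λ (equivalently, the smallest k with (A − λI)^k v = 0 for every generalised eigenvector v of λ).

  λ = -3: largest Jordan block has size 3, contributing (x + 3)^3

So m_A(x) = (x + 3)^3 = x^3 + 9*x^2 + 27*x + 27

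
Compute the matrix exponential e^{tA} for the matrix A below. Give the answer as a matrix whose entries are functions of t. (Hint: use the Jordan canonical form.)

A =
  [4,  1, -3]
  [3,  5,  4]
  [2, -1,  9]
e^{tA} =
  [t^2*exp(6*t)/2 - 2*t*exp(6*t) + exp(6*t), t*exp(6*t), t^2*exp(6*t)/2 - 3*t*exp(6*t)]
  [-t^2*exp(6*t)/2 + 3*t*exp(6*t), -t*exp(6*t) + exp(6*t), -t^2*exp(6*t)/2 + 4*t*exp(6*t)]
  [-t^2*exp(6*t)/2 + 2*t*exp(6*t), -t*exp(6*t), -t^2*exp(6*t)/2 + 3*t*exp(6*t) + exp(6*t)]

Strategy: write A = P · J · P⁻¹ where J is a Jordan canonical form, so e^{tA} = P · e^{tJ} · P⁻¹, and e^{tJ} can be computed block-by-block.

A has Jordan form
J =
  [6, 1, 0]
  [0, 6, 1]
  [0, 0, 6]
(up to reordering of blocks).

Per-block formulas:
  For a 3×3 Jordan block J_3(6): exp(t · J_3(6)) = e^(6t)·(I + t·N + (t^2/2)·N^2), where N is the 3×3 nilpotent shift.

After assembling e^{tJ} and conjugating by P, we get:

e^{tA} =
  [t^2*exp(6*t)/2 - 2*t*exp(6*t) + exp(6*t), t*exp(6*t), t^2*exp(6*t)/2 - 3*t*exp(6*t)]
  [-t^2*exp(6*t)/2 + 3*t*exp(6*t), -t*exp(6*t) + exp(6*t), -t^2*exp(6*t)/2 + 4*t*exp(6*t)]
  [-t^2*exp(6*t)/2 + 2*t*exp(6*t), -t*exp(6*t), -t^2*exp(6*t)/2 + 3*t*exp(6*t) + exp(6*t)]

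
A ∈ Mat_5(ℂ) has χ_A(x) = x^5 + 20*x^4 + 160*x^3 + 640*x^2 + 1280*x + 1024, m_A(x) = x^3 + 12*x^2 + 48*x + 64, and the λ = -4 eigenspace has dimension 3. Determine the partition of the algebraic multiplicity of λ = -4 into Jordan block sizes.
Block sizes for λ = -4: [3, 1, 1]

Step 1 — from the characteristic polynomial, algebraic multiplicity of λ = -4 is 5. From dim ker(A − (-4)·I) = 3, there are exactly 3 Jordan blocks for λ = -4.
Step 2 — from the minimal polynomial, the factor (x + 4)^3 tells us the largest block for λ = -4 has size 3.
Step 3 — with total size 5, 3 blocks, and largest block 3, the block sizes (in nonincreasing order) are [3, 1, 1].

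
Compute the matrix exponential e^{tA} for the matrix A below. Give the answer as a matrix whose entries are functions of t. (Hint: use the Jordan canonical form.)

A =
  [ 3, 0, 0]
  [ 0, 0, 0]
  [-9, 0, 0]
e^{tA} =
  [exp(3*t), 0, 0]
  [0, 1, 0]
  [3 - 3*exp(3*t), 0, 1]

Strategy: write A = P · J · P⁻¹ where J is a Jordan canonical form, so e^{tA} = P · e^{tJ} · P⁻¹, and e^{tJ} can be computed block-by-block.

A has Jordan form
J =
  [0, 0, 0]
  [0, 0, 0]
  [0, 0, 3]
(up to reordering of blocks).

Per-block formulas:
  For a 1×1 block at λ = 0: exp(t · [0]) = [e^(0t)].
  For a 1×1 block at λ = 3: exp(t · [3]) = [e^(3t)].

After assembling e^{tJ} and conjugating by P, we get:

e^{tA} =
  [exp(3*t), 0, 0]
  [0, 1, 0]
  [3 - 3*exp(3*t), 0, 1]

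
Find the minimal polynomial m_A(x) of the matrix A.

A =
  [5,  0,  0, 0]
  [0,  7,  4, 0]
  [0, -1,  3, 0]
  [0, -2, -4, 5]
x^2 - 10*x + 25

The characteristic polynomial is χ_A(x) = (x - 5)^4, so the eigenvalues are known. The minimal polynomial is
  m_A(x) = Π_λ (x − λ)^{k_λ}
where k_λ is the size of the *largest* Jordan block for λ (equivalently, the smallest k with (A − λI)^k v = 0 for every generalised eigenvector v of λ).

  λ = 5: largest Jordan block has size 2, contributing (x − 5)^2

So m_A(x) = (x - 5)^2 = x^2 - 10*x + 25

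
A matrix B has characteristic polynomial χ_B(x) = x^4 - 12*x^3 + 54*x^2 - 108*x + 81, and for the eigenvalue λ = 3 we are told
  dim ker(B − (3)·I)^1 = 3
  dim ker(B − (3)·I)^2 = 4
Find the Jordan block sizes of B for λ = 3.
Block sizes for λ = 3: [2, 1, 1]

From the dimensions of kernels of powers, the number of Jordan blocks of size at least j is d_j − d_{j−1} where d_j = dim ker(N^j) (with d_0 = 0). Computing the differences gives [3, 1].
The number of blocks of size exactly k is (#blocks of size ≥ k) − (#blocks of size ≥ k + 1), so the partition is: 2 block(s) of size 1, 1 block(s) of size 2.
In nonincreasing order the block sizes are [2, 1, 1].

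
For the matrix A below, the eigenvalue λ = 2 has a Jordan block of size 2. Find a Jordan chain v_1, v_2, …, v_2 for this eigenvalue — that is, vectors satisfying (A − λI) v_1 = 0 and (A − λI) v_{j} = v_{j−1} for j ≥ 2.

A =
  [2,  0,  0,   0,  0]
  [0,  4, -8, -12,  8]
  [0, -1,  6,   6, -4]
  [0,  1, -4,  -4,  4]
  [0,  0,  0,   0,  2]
A Jordan chain for λ = 2 of length 2:
v_1 = (0, 2, -1, 1, 0)ᵀ
v_2 = (0, 1, 0, 0, 0)ᵀ

Let N = A − (2)·I. We want v_2 with N^2 v_2 = 0 but N^1 v_2 ≠ 0; then v_{j-1} := N · v_j for j = 2, …, 2.

Pick v_2 = (0, 1, 0, 0, 0)ᵀ.
Then v_1 = N · v_2 = (0, 2, -1, 1, 0)ᵀ.

Sanity check: (A − (2)·I) v_1 = (0, 0, 0, 0, 0)ᵀ = 0. ✓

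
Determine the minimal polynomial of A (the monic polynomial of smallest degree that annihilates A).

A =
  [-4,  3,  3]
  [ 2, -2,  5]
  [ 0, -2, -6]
x^3 + 12*x^2 + 48*x + 64

The characteristic polynomial is χ_A(x) = (x + 4)^3, so the eigenvalues are known. The minimal polynomial is
  m_A(x) = Π_λ (x − λ)^{k_λ}
where k_λ is the size of the *largest* Jordan block for λ (equivalently, the smallest k with (A − λI)^k v = 0 for every generalised eigenvector v of λ).

  λ = -4: largest Jordan block has size 3, contributing (x + 4)^3

So m_A(x) = (x + 4)^3 = x^3 + 12*x^2 + 48*x + 64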